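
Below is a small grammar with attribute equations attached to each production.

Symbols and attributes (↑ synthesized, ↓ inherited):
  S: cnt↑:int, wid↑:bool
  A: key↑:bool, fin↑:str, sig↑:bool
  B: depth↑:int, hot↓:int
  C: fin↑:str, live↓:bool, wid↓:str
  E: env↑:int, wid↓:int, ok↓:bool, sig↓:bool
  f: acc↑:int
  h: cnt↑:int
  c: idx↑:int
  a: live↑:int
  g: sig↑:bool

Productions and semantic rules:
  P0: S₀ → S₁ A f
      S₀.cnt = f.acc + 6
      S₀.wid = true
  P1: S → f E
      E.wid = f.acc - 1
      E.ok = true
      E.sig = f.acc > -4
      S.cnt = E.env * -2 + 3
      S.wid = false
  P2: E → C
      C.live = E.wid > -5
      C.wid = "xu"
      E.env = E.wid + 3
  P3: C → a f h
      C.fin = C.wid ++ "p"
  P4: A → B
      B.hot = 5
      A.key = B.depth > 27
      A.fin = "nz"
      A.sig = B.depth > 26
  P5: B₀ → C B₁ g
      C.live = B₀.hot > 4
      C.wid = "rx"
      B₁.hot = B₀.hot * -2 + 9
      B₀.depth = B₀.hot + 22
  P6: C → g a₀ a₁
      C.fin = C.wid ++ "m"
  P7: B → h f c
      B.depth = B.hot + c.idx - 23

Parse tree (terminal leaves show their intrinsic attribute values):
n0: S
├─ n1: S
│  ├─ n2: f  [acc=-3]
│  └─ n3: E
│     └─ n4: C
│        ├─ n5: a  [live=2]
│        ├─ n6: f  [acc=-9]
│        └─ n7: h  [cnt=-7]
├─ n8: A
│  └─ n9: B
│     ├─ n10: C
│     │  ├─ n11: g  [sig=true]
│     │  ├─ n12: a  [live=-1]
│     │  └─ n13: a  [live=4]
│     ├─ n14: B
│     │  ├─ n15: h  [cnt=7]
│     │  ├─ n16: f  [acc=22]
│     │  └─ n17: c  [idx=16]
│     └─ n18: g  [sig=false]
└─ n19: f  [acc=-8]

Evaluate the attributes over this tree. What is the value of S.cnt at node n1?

1. n2.acc = -3  [terminal]
2. n3.wid = -4  [f.acc - 1]
3. n3.ok = true  [true]
4. n3.sig = true  [f.acc > -4]
5. n4.live = true  [E.wid > -5]
6. n4.wid = "xu"  ["xu"]
7. n5.live = 2  [terminal]
8. n6.acc = -9  [terminal]
9. n7.cnt = -7  [terminal]
10. n4.fin = "xup"  [C.wid ++ "p"]
11. n3.env = -1  [E.wid + 3]
12. n1.cnt = 5  [E.env * -2 + 3]
13. n1.wid = false  [false]
14. n9.hot = 5  [5]
15. n10.live = true  [B₀.hot > 4]
16. n10.wid = "rx"  ["rx"]
17. n11.sig = true  [terminal]
18. n12.live = -1  [terminal]
19. n13.live = 4  [terminal]
20. n10.fin = "rxm"  [C.wid ++ "m"]
21. n14.hot = -1  [B₀.hot * -2 + 9]
22. n15.cnt = 7  [terminal]
23. n16.acc = 22  [terminal]
24. n17.idx = 16  [terminal]
25. n14.depth = -8  [B.hot + c.idx - 23]
26. n18.sig = false  [terminal]
27. n9.depth = 27  [B₀.hot + 22]
28. n8.key = false  [B.depth > 27]
29. n8.fin = "nz"  ["nz"]
30. n8.sig = true  [B.depth > 26]
31. n19.acc = -8  [terminal]
32. n0.cnt = -2  [f.acc + 6]
33. n0.wid = true  [true]

5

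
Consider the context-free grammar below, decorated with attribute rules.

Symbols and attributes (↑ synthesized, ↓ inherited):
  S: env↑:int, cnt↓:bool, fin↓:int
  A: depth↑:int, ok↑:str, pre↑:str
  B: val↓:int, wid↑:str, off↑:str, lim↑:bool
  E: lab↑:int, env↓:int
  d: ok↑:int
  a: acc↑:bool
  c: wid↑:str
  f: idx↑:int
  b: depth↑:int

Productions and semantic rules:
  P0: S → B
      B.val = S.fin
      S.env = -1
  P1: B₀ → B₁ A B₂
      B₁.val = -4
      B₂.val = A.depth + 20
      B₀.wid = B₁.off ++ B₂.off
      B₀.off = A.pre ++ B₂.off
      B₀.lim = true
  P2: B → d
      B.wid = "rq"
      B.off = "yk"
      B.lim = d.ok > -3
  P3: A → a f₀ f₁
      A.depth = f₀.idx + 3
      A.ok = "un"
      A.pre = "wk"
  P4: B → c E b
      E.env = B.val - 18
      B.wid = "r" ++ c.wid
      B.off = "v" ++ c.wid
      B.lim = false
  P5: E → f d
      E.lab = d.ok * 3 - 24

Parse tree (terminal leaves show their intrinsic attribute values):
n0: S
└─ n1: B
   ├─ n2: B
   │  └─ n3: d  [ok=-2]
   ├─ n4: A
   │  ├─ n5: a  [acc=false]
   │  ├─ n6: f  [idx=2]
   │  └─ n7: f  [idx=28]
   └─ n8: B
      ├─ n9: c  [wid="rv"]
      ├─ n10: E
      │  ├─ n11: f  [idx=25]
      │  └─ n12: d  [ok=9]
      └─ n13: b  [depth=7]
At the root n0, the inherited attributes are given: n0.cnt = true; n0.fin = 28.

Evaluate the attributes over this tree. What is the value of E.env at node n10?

1. n0.cnt = true  [given at root]
2. n0.fin = 28  [given at root]
3. n1.val = 28  [S.fin]
4. n2.val = -4  [-4]
5. n3.ok = -2  [terminal]
6. n2.wid = "rq"  ["rq"]
7. n2.off = "yk"  ["yk"]
8. n2.lim = true  [d.ok > -3]
9. n5.acc = false  [terminal]
10. n6.idx = 2  [terminal]
11. n7.idx = 28  [terminal]
12. n4.depth = 5  [f₀.idx + 3]
13. n4.ok = "un"  ["un"]
14. n4.pre = "wk"  ["wk"]
15. n8.val = 25  [A.depth + 20]
16. n9.wid = "rv"  [terminal]
17. n10.env = 7  [B.val - 18]
18. n11.idx = 25  [terminal]
19. n12.ok = 9  [terminal]
20. n10.lab = 3  [d.ok * 3 - 24]
21. n13.depth = 7  [terminal]
22. n8.wid = "rrv"  ["r" ++ c.wid]
23. n8.off = "vrv"  ["v" ++ c.wid]
24. n8.lim = false  [false]
25. n1.wid = "ykvrv"  [B₁.off ++ B₂.off]
26. n1.off = "wkvrv"  [A.pre ++ B₂.off]
27. n1.lim = true  [true]
28. n0.env = -1  [-1]

7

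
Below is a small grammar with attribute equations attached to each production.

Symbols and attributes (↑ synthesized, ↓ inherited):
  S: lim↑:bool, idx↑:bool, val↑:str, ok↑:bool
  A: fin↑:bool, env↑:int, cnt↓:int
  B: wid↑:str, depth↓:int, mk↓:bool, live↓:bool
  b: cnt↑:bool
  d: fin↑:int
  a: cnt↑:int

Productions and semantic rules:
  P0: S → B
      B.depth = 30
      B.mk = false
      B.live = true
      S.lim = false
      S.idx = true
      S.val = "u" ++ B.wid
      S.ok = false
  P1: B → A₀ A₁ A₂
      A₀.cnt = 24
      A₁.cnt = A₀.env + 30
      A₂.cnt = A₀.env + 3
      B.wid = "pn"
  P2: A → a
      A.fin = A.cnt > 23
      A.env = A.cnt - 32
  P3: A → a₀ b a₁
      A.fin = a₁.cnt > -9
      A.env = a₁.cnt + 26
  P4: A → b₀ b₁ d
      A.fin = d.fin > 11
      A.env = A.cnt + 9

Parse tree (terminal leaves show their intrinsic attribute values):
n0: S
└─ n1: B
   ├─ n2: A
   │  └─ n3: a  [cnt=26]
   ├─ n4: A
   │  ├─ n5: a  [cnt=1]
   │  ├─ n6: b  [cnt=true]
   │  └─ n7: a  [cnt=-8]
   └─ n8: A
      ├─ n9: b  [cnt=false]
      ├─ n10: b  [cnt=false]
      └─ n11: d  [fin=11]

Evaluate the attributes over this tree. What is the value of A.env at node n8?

1. n1.depth = 30  [30]
2. n1.mk = false  [false]
3. n1.live = true  [true]
4. n2.cnt = 24  [24]
5. n3.cnt = 26  [terminal]
6. n2.fin = true  [A.cnt > 23]
7. n2.env = -8  [A.cnt - 32]
8. n4.cnt = 22  [A₀.env + 30]
9. n5.cnt = 1  [terminal]
10. n6.cnt = true  [terminal]
11. n7.cnt = -8  [terminal]
12. n4.fin = true  [a₁.cnt > -9]
13. n4.env = 18  [a₁.cnt + 26]
14. n8.cnt = -5  [A₀.env + 3]
15. n9.cnt = false  [terminal]
16. n10.cnt = false  [terminal]
17. n11.fin = 11  [terminal]
18. n8.fin = false  [d.fin > 11]
19. n8.env = 4  [A.cnt + 9]
20. n1.wid = "pn"  ["pn"]
21. n0.lim = false  [false]
22. n0.idx = true  [true]
23. n0.val = "upn"  ["u" ++ B.wid]
24. n0.ok = false  [false]

4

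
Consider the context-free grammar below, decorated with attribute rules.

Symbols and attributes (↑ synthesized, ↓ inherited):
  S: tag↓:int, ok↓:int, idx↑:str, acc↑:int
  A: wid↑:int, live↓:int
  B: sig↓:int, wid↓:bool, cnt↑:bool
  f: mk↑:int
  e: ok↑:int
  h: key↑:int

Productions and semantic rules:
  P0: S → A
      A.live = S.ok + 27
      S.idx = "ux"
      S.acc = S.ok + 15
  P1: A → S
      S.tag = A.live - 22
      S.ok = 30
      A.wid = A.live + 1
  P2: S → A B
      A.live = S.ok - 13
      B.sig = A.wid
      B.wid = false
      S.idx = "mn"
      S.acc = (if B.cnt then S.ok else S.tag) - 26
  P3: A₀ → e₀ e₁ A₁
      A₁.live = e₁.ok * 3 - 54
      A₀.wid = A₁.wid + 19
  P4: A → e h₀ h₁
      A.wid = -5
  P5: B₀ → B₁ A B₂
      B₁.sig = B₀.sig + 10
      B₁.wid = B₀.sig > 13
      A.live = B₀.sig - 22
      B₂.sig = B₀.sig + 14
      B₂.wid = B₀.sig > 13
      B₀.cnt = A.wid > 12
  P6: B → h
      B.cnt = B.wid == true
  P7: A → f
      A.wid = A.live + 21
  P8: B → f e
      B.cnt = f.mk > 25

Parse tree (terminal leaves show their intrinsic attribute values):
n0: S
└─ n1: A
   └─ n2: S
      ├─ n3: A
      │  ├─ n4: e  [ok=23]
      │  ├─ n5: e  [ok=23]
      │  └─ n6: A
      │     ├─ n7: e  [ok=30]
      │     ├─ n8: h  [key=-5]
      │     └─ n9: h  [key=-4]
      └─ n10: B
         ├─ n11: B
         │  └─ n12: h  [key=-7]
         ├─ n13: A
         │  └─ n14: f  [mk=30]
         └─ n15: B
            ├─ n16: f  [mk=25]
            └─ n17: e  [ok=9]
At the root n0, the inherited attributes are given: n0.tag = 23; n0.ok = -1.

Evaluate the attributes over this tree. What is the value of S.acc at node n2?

1. n0.tag = 23  [given at root]
2. n0.ok = -1  [given at root]
3. n1.live = 26  [S.ok + 27]
4. n2.tag = 4  [A.live - 22]
5. n2.ok = 30  [30]
6. n3.live = 17  [S.ok - 13]
7. n4.ok = 23  [terminal]
8. n5.ok = 23  [terminal]
9. n6.live = 15  [e₁.ok * 3 - 54]
10. n7.ok = 30  [terminal]
11. n8.key = -5  [terminal]
12. n9.key = -4  [terminal]
13. n6.wid = -5  [-5]
14. n3.wid = 14  [A₁.wid + 19]
15. n10.sig = 14  [A.wid]
16. n10.wid = false  [false]
17. n11.sig = 24  [B₀.sig + 10]
18. n11.wid = true  [B₀.sig > 13]
19. n12.key = -7  [terminal]
20. n11.cnt = true  [B.wid == true]
21. n13.live = -8  [B₀.sig - 22]
22. n14.mk = 30  [terminal]
23. n13.wid = 13  [A.live + 21]
24. n15.sig = 28  [B₀.sig + 14]
25. n15.wid = true  [B₀.sig > 13]
26. n16.mk = 25  [terminal]
27. n17.ok = 9  [terminal]
28. n15.cnt = false  [f.mk > 25]
29. n10.cnt = true  [A.wid > 12]
30. n2.idx = "mn"  ["mn"]
31. n2.acc = 4  [(if B.cnt then S.ok else S.tag) - 26]
32. n1.wid = 27  [A.live + 1]
33. n0.idx = "ux"  ["ux"]
34. n0.acc = 14  [S.ok + 15]

4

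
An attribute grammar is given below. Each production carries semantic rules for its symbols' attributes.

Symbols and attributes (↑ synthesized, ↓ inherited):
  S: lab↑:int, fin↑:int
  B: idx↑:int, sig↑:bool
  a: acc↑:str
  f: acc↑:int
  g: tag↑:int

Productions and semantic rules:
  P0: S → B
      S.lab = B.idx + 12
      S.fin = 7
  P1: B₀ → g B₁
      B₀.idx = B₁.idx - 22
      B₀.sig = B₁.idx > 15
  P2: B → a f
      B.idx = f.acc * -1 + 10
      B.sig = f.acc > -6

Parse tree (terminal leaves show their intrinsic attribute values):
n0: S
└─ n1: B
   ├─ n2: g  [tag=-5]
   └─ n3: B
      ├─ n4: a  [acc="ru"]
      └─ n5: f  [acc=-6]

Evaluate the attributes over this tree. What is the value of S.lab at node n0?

1. n2.tag = -5  [terminal]
2. n4.acc = "ru"  [terminal]
3. n5.acc = -6  [terminal]
4. n3.idx = 16  [f.acc * -1 + 10]
5. n3.sig = false  [f.acc > -6]
6. n1.idx = -6  [B₁.idx - 22]
7. n1.sig = true  [B₁.idx > 15]
8. n0.lab = 6  [B.idx + 12]
9. n0.fin = 7  [7]

6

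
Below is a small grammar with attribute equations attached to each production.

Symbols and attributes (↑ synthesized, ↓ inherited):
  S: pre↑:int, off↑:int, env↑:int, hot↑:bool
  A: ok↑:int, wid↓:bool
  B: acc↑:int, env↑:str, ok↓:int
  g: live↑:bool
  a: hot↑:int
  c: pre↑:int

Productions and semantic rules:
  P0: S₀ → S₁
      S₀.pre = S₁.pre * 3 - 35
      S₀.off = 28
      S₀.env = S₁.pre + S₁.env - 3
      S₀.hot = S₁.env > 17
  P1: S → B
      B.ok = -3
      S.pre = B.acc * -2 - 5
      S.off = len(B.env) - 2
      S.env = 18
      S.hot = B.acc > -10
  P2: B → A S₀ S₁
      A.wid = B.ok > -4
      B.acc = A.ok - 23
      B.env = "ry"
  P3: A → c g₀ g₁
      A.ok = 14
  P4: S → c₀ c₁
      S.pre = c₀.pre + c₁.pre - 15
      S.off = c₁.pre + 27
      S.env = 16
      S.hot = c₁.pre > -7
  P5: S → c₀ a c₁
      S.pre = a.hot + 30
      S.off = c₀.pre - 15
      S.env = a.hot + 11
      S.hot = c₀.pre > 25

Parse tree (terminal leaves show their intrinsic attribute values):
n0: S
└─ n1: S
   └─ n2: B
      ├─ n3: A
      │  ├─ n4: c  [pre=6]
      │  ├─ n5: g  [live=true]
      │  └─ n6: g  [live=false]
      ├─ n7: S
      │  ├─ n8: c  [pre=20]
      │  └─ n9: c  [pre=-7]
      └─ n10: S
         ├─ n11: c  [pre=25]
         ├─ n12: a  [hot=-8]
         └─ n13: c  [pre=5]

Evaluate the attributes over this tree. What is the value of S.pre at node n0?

1. n2.ok = -3  [-3]
2. n3.wid = true  [B.ok > -4]
3. n4.pre = 6  [terminal]
4. n5.live = true  [terminal]
5. n6.live = false  [terminal]
6. n3.ok = 14  [14]
7. n8.pre = 20  [terminal]
8. n9.pre = -7  [terminal]
9. n7.pre = -2  [c₀.pre + c₁.pre - 15]
10. n7.off = 20  [c₁.pre + 27]
11. n7.env = 16  [16]
12. n7.hot = false  [c₁.pre > -7]
13. n11.pre = 25  [terminal]
14. n12.hot = -8  [terminal]
15. n13.pre = 5  [terminal]
16. n10.pre = 22  [a.hot + 30]
17. n10.off = 10  [c₀.pre - 15]
18. n10.env = 3  [a.hot + 11]
19. n10.hot = false  [c₀.pre > 25]
20. n2.acc = -9  [A.ok - 23]
21. n2.env = "ry"  ["ry"]
22. n1.pre = 13  [B.acc * -2 - 5]
23. n1.off = 0  [len(B.env) - 2]
24. n1.env = 18  [18]
25. n1.hot = true  [B.acc > -10]
26. n0.pre = 4  [S₁.pre * 3 - 35]
27. n0.off = 28  [28]
28. n0.env = 28  [S₁.pre + S₁.env - 3]
29. n0.hot = true  [S₁.env > 17]

4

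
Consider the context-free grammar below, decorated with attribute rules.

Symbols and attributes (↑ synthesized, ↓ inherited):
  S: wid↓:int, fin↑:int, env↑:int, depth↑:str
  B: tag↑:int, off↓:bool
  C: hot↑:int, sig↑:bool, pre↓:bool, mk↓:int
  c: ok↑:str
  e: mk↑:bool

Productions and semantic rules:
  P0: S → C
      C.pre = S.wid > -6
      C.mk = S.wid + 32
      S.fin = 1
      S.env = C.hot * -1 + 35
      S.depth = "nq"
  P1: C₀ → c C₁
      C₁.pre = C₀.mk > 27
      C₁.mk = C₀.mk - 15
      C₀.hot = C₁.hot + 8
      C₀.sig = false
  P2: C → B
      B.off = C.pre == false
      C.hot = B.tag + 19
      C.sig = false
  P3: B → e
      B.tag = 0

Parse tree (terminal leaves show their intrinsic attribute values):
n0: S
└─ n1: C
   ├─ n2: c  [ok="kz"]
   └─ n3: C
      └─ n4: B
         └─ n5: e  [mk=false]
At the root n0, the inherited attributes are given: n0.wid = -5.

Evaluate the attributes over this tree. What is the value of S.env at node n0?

1. n0.wid = -5  [given at root]
2. n1.pre = true  [S.wid > -6]
3. n1.mk = 27  [S.wid + 32]
4. n2.ok = "kz"  [terminal]
5. n3.pre = false  [C₀.mk > 27]
6. n3.mk = 12  [C₀.mk - 15]
7. n4.off = true  [C.pre == false]
8. n5.mk = false  [terminal]
9. n4.tag = 0  [0]
10. n3.hot = 19  [B.tag + 19]
11. n3.sig = false  [false]
12. n1.hot = 27  [C₁.hot + 8]
13. n1.sig = false  [false]
14. n0.fin = 1  [1]
15. n0.env = 8  [C.hot * -1 + 35]
16. n0.depth = "nq"  ["nq"]

8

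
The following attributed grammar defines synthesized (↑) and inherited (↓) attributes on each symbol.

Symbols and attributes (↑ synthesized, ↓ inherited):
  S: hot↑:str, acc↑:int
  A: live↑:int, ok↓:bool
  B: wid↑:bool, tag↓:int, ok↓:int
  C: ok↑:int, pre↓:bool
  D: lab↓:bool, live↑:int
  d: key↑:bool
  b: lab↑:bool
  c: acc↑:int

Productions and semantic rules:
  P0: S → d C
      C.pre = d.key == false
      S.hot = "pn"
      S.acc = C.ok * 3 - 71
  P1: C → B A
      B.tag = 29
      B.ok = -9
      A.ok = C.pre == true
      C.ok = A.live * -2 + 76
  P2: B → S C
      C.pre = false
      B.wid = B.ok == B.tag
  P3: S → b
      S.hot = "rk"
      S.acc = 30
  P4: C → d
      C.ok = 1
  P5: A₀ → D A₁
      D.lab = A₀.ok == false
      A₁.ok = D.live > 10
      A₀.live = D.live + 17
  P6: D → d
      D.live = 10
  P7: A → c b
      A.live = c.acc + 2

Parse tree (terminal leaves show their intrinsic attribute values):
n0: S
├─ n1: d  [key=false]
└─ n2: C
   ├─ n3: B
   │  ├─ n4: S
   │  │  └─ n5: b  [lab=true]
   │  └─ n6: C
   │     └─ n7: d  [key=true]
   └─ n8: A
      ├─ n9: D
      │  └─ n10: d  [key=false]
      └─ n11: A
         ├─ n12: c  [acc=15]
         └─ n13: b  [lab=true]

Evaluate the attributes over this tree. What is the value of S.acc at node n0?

1. n1.key = false  [terminal]
2. n2.pre = true  [d.key == false]
3. n3.tag = 29  [29]
4. n3.ok = -9  [-9]
5. n5.lab = true  [terminal]
6. n4.hot = "rk"  ["rk"]
7. n4.acc = 30  [30]
8. n6.pre = false  [false]
9. n7.key = true  [terminal]
10. n6.ok = 1  [1]
11. n3.wid = false  [B.ok == B.tag]
12. n8.ok = true  [C.pre == true]
13. n9.lab = false  [A₀.ok == false]
14. n10.key = false  [terminal]
15. n9.live = 10  [10]
16. n11.ok = false  [D.live > 10]
17. n12.acc = 15  [terminal]
18. n13.lab = true  [terminal]
19. n11.live = 17  [c.acc + 2]
20. n8.live = 27  [D.live + 17]
21. n2.ok = 22  [A.live * -2 + 76]
22. n0.hot = "pn"  ["pn"]
23. n0.acc = -5  [C.ok * 3 - 71]

-5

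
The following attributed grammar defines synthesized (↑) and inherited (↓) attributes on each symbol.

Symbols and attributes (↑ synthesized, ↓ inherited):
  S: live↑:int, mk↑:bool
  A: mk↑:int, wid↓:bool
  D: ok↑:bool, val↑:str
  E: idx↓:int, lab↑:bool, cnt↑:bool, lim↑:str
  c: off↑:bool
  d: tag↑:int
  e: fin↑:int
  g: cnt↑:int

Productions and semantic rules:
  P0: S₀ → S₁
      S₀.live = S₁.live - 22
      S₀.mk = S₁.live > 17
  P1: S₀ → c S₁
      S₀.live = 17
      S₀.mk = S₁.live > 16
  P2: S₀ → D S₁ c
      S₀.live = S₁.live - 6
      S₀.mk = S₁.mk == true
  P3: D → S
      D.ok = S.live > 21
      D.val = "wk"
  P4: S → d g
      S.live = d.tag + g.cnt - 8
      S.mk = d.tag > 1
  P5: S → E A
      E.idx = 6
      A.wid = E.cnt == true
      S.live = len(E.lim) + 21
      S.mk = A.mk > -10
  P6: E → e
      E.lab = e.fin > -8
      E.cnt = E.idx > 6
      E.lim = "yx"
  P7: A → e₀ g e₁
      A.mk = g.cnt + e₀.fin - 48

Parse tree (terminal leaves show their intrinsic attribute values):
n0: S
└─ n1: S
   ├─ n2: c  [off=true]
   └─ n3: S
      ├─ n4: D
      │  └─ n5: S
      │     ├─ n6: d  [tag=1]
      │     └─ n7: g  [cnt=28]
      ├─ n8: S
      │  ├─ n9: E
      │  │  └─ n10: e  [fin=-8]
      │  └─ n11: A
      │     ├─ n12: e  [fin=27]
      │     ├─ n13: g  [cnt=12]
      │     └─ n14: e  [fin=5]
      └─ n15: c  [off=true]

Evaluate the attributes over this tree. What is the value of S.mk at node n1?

1. n2.off = true  [terminal]
2. n6.tag = 1  [terminal]
3. n7.cnt = 28  [terminal]
4. n5.live = 21  [d.tag + g.cnt - 8]
5. n5.mk = false  [d.tag > 1]
6. n4.ok = false  [S.live > 21]
7. n4.val = "wk"  ["wk"]
8. n9.idx = 6  [6]
9. n10.fin = -8  [terminal]
10. n9.lab = false  [e.fin > -8]
11. n9.cnt = false  [E.idx > 6]
12. n9.lim = "yx"  ["yx"]
13. n11.wid = false  [E.cnt == true]
14. n12.fin = 27  [terminal]
15. n13.cnt = 12  [terminal]
16. n14.fin = 5  [terminal]
17. n11.mk = -9  [g.cnt + e₀.fin - 48]
18. n8.live = 23  [len(E.lim) + 21]
19. n8.mk = true  [A.mk > -10]
20. n15.off = true  [terminal]
21. n3.live = 17  [S₁.live - 6]
22. n3.mk = true  [S₁.mk == true]
23. n1.live = 17  [17]
24. n1.mk = true  [S₁.live > 16]
25. n0.live = -5  [S₁.live - 22]
26. n0.mk = false  [S₁.live > 17]

true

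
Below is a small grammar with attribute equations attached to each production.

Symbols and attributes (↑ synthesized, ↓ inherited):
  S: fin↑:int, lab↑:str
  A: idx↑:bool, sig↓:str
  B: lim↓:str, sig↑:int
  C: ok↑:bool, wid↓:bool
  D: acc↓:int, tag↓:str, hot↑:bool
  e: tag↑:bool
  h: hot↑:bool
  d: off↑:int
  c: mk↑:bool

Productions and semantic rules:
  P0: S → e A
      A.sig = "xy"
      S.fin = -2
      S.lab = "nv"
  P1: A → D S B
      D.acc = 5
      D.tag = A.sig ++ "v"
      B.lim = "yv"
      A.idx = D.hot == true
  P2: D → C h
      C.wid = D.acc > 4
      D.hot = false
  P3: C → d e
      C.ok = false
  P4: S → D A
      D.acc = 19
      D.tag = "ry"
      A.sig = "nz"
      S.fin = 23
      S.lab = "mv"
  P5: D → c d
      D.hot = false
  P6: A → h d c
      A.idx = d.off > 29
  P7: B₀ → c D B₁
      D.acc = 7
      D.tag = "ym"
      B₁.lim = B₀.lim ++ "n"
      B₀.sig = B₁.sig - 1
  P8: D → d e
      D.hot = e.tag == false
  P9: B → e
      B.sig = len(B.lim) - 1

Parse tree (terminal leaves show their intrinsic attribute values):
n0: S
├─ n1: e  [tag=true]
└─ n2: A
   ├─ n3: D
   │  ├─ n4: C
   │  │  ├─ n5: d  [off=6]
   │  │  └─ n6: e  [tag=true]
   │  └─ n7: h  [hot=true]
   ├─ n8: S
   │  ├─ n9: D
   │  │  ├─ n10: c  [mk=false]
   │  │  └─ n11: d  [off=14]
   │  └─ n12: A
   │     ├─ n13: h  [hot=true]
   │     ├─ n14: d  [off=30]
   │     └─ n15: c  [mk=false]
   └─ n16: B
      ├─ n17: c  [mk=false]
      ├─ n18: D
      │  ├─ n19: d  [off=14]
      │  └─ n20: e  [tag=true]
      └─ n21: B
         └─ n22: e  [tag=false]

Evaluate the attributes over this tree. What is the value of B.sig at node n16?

1

1. n1.tag = true  [terminal]
2. n2.sig = "xy"  ["xy"]
3. n3.acc = 5  [5]
4. n3.tag = "xyv"  [A.sig ++ "v"]
5. n4.wid = true  [D.acc > 4]
6. n5.off = 6  [terminal]
7. n6.tag = true  [terminal]
8. n4.ok = false  [false]
9. n7.hot = true  [terminal]
10. n3.hot = false  [false]
11. n9.acc = 19  [19]
12. n9.tag = "ry"  ["ry"]
13. n10.mk = false  [terminal]
14. n11.off = 14  [terminal]
15. n9.hot = false  [false]
16. n12.sig = "nz"  ["nz"]
17. n13.hot = true  [terminal]
18. n14.off = 30  [terminal]
19. n15.mk = false  [terminal]
20. n12.idx = true  [d.off > 29]
21. n8.fin = 23  [23]
22. n8.lab = "mv"  ["mv"]
23. n16.lim = "yv"  ["yv"]
24. n17.mk = false  [terminal]
25. n18.acc = 7  [7]
26. n18.tag = "ym"  ["ym"]
27. n19.off = 14  [terminal]
28. n20.tag = true  [terminal]
29. n18.hot = false  [e.tag == false]
30. n21.lim = "yvn"  [B₀.lim ++ "n"]
31. n22.tag = false  [terminal]
32. n21.sig = 2  [len(B.lim) - 1]
33. n16.sig = 1  [B₁.sig - 1]
34. n2.idx = false  [D.hot == true]
35. n0.fin = -2  [-2]
36. n0.lab = "nv"  ["nv"]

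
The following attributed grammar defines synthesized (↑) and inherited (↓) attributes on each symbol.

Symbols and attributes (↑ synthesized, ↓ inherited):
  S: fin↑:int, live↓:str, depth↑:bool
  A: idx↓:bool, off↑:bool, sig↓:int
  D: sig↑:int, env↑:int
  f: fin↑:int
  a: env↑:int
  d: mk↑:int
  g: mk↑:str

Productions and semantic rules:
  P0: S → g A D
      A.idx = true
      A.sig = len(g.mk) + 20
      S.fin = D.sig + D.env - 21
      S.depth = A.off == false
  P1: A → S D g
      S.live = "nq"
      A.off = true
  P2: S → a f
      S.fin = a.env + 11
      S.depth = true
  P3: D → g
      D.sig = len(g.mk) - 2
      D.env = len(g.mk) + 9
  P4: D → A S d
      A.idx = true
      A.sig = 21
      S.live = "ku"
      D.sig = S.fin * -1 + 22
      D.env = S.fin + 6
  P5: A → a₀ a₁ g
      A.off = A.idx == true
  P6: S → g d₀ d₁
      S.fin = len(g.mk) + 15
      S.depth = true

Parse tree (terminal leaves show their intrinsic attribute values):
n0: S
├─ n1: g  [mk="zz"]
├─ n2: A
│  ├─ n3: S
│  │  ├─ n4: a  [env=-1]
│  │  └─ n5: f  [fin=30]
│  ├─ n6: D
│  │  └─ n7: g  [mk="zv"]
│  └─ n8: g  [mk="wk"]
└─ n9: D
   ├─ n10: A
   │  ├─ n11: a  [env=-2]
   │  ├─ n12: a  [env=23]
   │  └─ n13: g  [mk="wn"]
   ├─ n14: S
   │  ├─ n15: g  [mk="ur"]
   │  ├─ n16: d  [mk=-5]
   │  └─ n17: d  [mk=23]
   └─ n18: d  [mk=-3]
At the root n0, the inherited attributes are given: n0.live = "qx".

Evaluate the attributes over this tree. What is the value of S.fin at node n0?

7

1. n0.live = "qx"  [given at root]
2. n1.mk = "zz"  [terminal]
3. n2.idx = true  [true]
4. n2.sig = 22  [len(g.mk) + 20]
5. n3.live = "nq"  ["nq"]
6. n4.env = -1  [terminal]
7. n5.fin = 30  [terminal]
8. n3.fin = 10  [a.env + 11]
9. n3.depth = true  [true]
10. n7.mk = "zv"  [terminal]
11. n6.sig = 0  [len(g.mk) - 2]
12. n6.env = 11  [len(g.mk) + 9]
13. n8.mk = "wk"  [terminal]
14. n2.off = true  [true]
15. n10.idx = true  [true]
16. n10.sig = 21  [21]
17. n11.env = -2  [terminal]
18. n12.env = 23  [terminal]
19. n13.mk = "wn"  [terminal]
20. n10.off = true  [A.idx == true]
21. n14.live = "ku"  ["ku"]
22. n15.mk = "ur"  [terminal]
23. n16.mk = -5  [terminal]
24. n17.mk = 23  [terminal]
25. n14.fin = 17  [len(g.mk) + 15]
26. n14.depth = true  [true]
27. n18.mk = -3  [terminal]
28. n9.sig = 5  [S.fin * -1 + 22]
29. n9.env = 23  [S.fin + 6]
30. n0.fin = 7  [D.sig + D.env - 21]
31. n0.depth = false  [A.off == false]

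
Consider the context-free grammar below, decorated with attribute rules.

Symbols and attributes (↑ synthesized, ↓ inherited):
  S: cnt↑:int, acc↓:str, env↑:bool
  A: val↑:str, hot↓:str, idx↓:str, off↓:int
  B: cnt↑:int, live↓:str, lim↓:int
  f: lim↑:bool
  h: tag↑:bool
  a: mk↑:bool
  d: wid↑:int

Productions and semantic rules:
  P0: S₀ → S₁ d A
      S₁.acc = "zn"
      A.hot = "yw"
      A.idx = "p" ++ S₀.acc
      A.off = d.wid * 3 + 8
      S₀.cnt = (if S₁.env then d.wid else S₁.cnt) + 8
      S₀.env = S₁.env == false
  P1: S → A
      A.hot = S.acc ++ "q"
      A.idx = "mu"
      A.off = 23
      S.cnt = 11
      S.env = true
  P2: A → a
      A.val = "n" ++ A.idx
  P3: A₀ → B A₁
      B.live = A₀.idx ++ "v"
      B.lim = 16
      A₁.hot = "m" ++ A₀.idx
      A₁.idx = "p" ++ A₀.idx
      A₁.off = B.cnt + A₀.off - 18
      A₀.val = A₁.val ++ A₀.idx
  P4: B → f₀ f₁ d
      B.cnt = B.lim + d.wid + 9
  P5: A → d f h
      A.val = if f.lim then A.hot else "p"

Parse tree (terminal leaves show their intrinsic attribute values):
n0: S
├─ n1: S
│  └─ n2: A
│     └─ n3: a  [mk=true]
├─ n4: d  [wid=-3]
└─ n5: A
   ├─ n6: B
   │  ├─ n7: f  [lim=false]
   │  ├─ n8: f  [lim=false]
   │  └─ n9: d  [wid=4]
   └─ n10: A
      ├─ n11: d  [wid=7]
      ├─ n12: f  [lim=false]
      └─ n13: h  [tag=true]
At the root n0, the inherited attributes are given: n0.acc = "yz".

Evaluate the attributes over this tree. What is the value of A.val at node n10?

"p"

1. n0.acc = "yz"  [given at root]
2. n1.acc = "zn"  ["zn"]
3. n2.hot = "znq"  [S.acc ++ "q"]
4. n2.idx = "mu"  ["mu"]
5. n2.off = 23  [23]
6. n3.mk = true  [terminal]
7. n2.val = "nmu"  ["n" ++ A.idx]
8. n1.cnt = 11  [11]
9. n1.env = true  [true]
10. n4.wid = -3  [terminal]
11. n5.hot = "yw"  ["yw"]
12. n5.idx = "pyz"  ["p" ++ S₀.acc]
13. n5.off = -1  [d.wid * 3 + 8]
14. n6.live = "pyzv"  [A₀.idx ++ "v"]
15. n6.lim = 16  [16]
16. n7.lim = false  [terminal]
17. n8.lim = false  [terminal]
18. n9.wid = 4  [terminal]
19. n6.cnt = 29  [B.lim + d.wid + 9]
20. n10.hot = "mpyz"  ["m" ++ A₀.idx]
21. n10.idx = "ppyz"  ["p" ++ A₀.idx]
22. n10.off = 10  [B.cnt + A₀.off - 18]
23. n11.wid = 7  [terminal]
24. n12.lim = false  [terminal]
25. n13.tag = true  [terminal]
26. n10.val = "p"  [if f.lim then A.hot else "p"]
27. n5.val = "ppyz"  [A₁.val ++ A₀.idx]
28. n0.cnt = 5  [(if S₁.env then d.wid else S₁.cnt) + 8]
29. n0.env = false  [S₁.env == false]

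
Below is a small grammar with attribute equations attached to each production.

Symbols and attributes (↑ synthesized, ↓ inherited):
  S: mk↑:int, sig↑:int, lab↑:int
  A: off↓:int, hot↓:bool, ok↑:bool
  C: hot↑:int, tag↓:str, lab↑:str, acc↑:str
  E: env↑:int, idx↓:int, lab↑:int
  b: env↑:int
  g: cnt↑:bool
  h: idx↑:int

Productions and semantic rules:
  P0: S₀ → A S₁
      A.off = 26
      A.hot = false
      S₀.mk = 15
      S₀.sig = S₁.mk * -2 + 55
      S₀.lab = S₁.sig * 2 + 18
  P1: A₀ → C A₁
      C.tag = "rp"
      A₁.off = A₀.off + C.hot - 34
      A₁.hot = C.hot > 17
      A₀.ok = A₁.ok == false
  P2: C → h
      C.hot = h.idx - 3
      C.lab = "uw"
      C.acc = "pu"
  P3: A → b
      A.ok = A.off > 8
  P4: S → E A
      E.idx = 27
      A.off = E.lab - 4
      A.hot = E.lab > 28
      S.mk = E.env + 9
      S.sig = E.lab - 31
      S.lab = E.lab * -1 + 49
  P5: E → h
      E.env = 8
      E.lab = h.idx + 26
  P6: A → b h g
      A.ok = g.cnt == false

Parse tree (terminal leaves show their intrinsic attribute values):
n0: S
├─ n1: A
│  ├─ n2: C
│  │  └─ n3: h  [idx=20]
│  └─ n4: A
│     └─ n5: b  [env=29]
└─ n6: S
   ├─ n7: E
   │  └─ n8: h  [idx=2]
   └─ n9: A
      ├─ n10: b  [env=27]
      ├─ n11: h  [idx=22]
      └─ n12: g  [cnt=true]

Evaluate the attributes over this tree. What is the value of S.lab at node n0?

12

1. n1.off = 26  [26]
2. n1.hot = false  [false]
3. n2.tag = "rp"  ["rp"]
4. n3.idx = 20  [terminal]
5. n2.hot = 17  [h.idx - 3]
6. n2.lab = "uw"  ["uw"]
7. n2.acc = "pu"  ["pu"]
8. n4.off = 9  [A₀.off + C.hot - 34]
9. n4.hot = false  [C.hot > 17]
10. n5.env = 29  [terminal]
11. n4.ok = true  [A.off > 8]
12. n1.ok = false  [A₁.ok == false]
13. n7.idx = 27  [27]
14. n8.idx = 2  [terminal]
15. n7.env = 8  [8]
16. n7.lab = 28  [h.idx + 26]
17. n9.off = 24  [E.lab - 4]
18. n9.hot = false  [E.lab > 28]
19. n10.env = 27  [terminal]
20. n11.idx = 22  [terminal]
21. n12.cnt = true  [terminal]
22. n9.ok = false  [g.cnt == false]
23. n6.mk = 17  [E.env + 9]
24. n6.sig = -3  [E.lab - 31]
25. n6.lab = 21  [E.lab * -1 + 49]
26. n0.mk = 15  [15]
27. n0.sig = 21  [S₁.mk * -2 + 55]
28. n0.lab = 12  [S₁.sig * 2 + 18]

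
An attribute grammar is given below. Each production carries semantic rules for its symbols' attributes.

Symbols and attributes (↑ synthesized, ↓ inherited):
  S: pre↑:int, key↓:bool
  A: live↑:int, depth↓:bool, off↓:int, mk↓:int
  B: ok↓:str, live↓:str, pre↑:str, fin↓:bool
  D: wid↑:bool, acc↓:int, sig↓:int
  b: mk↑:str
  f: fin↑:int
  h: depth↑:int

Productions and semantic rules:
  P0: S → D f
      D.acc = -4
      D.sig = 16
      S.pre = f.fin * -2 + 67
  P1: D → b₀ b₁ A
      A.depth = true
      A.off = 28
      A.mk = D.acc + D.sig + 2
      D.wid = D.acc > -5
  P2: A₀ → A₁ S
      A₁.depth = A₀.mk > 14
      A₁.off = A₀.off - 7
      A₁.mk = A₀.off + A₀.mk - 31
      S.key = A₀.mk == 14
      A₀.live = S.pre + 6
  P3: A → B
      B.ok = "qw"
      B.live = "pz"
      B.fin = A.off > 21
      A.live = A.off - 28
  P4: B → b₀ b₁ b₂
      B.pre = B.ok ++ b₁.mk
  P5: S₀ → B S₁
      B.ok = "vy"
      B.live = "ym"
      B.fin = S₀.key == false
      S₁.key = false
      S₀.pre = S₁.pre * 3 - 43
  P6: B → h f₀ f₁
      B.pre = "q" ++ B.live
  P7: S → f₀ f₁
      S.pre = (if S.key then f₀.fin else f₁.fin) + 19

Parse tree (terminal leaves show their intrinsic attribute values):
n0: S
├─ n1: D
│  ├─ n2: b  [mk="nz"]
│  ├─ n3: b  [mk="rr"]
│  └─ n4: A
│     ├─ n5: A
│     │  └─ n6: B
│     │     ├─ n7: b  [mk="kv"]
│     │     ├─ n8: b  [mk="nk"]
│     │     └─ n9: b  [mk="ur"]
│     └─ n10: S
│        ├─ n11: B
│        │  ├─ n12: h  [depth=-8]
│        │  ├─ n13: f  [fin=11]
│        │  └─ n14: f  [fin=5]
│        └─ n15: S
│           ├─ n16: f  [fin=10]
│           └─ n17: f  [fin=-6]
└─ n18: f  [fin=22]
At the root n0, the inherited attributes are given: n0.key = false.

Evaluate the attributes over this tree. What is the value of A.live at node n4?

2

1. n0.key = false  [given at root]
2. n1.acc = -4  [-4]
3. n1.sig = 16  [16]
4. n2.mk = "nz"  [terminal]
5. n3.mk = "rr"  [terminal]
6. n4.depth = true  [true]
7. n4.off = 28  [28]
8. n4.mk = 14  [D.acc + D.sig + 2]
9. n5.depth = false  [A₀.mk > 14]
10. n5.off = 21  [A₀.off - 7]
11. n5.mk = 11  [A₀.off + A₀.mk - 31]
12. n6.ok = "qw"  ["qw"]
13. n6.live = "pz"  ["pz"]
14. n6.fin = false  [A.off > 21]
15. n7.mk = "kv"  [terminal]
16. n8.mk = "nk"  [terminal]
17. n9.mk = "ur"  [terminal]
18. n6.pre = "qwnk"  [B.ok ++ b₁.mk]
19. n5.live = -7  [A.off - 28]
20. n10.key = true  [A₀.mk == 14]
21. n11.ok = "vy"  ["vy"]
22. n11.live = "ym"  ["ym"]
23. n11.fin = false  [S₀.key == false]
24. n12.depth = -8  [terminal]
25. n13.fin = 11  [terminal]
26. n14.fin = 5  [terminal]
27. n11.pre = "qym"  ["q" ++ B.live]
28. n15.key = false  [false]
29. n16.fin = 10  [terminal]
30. n17.fin = -6  [terminal]
31. n15.pre = 13  [(if S.key then f₀.fin else f₁.fin) + 19]
32. n10.pre = -4  [S₁.pre * 3 - 43]
33. n4.live = 2  [S.pre + 6]
34. n1.wid = true  [D.acc > -5]
35. n18.fin = 22  [terminal]
36. n0.pre = 23  [f.fin * -2 + 67]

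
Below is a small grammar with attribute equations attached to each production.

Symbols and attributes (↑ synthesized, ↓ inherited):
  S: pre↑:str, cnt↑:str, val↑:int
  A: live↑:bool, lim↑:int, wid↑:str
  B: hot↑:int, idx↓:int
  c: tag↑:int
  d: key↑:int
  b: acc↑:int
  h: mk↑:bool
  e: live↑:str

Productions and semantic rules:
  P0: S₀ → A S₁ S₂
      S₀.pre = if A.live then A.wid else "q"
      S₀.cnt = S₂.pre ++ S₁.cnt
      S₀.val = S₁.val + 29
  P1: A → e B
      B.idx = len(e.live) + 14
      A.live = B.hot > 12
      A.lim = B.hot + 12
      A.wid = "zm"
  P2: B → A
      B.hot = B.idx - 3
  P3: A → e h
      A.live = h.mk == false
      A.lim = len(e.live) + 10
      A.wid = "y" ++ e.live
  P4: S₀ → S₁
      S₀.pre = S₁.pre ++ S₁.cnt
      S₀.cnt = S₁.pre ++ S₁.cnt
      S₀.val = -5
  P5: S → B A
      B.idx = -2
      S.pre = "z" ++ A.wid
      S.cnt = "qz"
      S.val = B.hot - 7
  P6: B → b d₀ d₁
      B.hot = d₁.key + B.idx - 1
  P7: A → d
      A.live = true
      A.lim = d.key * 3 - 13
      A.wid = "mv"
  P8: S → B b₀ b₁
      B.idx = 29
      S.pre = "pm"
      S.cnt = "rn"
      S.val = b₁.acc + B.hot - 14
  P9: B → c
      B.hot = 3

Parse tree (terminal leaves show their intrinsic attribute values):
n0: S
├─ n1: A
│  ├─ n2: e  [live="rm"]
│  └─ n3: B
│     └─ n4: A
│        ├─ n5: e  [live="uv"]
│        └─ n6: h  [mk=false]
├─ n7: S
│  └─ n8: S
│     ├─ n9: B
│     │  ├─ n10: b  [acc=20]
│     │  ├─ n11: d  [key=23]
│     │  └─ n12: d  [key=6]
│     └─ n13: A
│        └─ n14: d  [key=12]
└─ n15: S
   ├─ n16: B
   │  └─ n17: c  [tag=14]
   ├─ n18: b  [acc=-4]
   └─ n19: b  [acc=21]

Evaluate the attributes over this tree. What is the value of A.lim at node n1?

25

1. n2.live = "rm"  [terminal]
2. n3.idx = 16  [len(e.live) + 14]
3. n5.live = "uv"  [terminal]
4. n6.mk = false  [terminal]
5. n4.live = true  [h.mk == false]
6. n4.lim = 12  [len(e.live) + 10]
7. n4.wid = "yuv"  ["y" ++ e.live]
8. n3.hot = 13  [B.idx - 3]
9. n1.live = true  [B.hot > 12]
10. n1.lim = 25  [B.hot + 12]
11. n1.wid = "zm"  ["zm"]
12. n9.idx = -2  [-2]
13. n10.acc = 20  [terminal]
14. n11.key = 23  [terminal]
15. n12.key = 6  [terminal]
16. n9.hot = 3  [d₁.key + B.idx - 1]
17. n14.key = 12  [terminal]
18. n13.live = true  [true]
19. n13.lim = 23  [d.key * 3 - 13]
20. n13.wid = "mv"  ["mv"]
21. n8.pre = "zmv"  ["z" ++ A.wid]
22. n8.cnt = "qz"  ["qz"]
23. n8.val = -4  [B.hot - 7]
24. n7.pre = "zmvqz"  [S₁.pre ++ S₁.cnt]
25. n7.cnt = "zmvqz"  [S₁.pre ++ S₁.cnt]
26. n7.val = -5  [-5]
27. n16.idx = 29  [29]
28. n17.tag = 14  [terminal]
29. n16.hot = 3  [3]
30. n18.acc = -4  [terminal]
31. n19.acc = 21  [terminal]
32. n15.pre = "pm"  ["pm"]
33. n15.cnt = "rn"  ["rn"]
34. n15.val = 10  [b₁.acc + B.hot - 14]
35. n0.pre = "zm"  [if A.live then A.wid else "q"]
36. n0.cnt = "pmzmvqz"  [S₂.pre ++ S₁.cnt]
37. n0.val = 24  [S₁.val + 29]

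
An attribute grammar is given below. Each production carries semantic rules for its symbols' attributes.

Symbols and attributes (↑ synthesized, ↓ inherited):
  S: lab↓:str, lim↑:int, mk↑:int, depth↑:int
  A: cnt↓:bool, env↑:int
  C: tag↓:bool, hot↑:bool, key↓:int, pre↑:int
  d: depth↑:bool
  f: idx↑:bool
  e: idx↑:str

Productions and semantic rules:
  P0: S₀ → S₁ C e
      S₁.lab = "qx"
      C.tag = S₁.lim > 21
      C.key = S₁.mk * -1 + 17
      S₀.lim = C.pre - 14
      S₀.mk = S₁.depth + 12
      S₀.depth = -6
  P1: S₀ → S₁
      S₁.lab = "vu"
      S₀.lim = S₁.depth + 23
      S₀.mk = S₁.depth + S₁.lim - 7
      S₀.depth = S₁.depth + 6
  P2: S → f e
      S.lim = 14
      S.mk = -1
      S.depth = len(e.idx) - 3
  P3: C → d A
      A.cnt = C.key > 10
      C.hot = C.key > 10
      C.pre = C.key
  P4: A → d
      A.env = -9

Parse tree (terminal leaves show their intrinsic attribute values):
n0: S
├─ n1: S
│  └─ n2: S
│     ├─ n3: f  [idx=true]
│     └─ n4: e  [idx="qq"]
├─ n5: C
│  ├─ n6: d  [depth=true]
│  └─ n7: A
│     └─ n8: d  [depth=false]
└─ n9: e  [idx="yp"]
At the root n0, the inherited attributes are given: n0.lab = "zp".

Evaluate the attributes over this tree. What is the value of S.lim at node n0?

-3

1. n0.lab = "zp"  [given at root]
2. n1.lab = "qx"  ["qx"]
3. n2.lab = "vu"  ["vu"]
4. n3.idx = true  [terminal]
5. n4.idx = "qq"  [terminal]
6. n2.lim = 14  [14]
7. n2.mk = -1  [-1]
8. n2.depth = -1  [len(e.idx) - 3]
9. n1.lim = 22  [S₁.depth + 23]
10. n1.mk = 6  [S₁.depth + S₁.lim - 7]
11. n1.depth = 5  [S₁.depth + 6]
12. n5.tag = true  [S₁.lim > 21]
13. n5.key = 11  [S₁.mk * -1 + 17]
14. n6.depth = true  [terminal]
15. n7.cnt = true  [C.key > 10]
16. n8.depth = false  [terminal]
17. n7.env = -9  [-9]
18. n5.hot = true  [C.key > 10]
19. n5.pre = 11  [C.key]
20. n9.idx = "yp"  [terminal]
21. n0.lim = -3  [C.pre - 14]
22. n0.mk = 17  [S₁.depth + 12]
23. n0.depth = -6  [-6]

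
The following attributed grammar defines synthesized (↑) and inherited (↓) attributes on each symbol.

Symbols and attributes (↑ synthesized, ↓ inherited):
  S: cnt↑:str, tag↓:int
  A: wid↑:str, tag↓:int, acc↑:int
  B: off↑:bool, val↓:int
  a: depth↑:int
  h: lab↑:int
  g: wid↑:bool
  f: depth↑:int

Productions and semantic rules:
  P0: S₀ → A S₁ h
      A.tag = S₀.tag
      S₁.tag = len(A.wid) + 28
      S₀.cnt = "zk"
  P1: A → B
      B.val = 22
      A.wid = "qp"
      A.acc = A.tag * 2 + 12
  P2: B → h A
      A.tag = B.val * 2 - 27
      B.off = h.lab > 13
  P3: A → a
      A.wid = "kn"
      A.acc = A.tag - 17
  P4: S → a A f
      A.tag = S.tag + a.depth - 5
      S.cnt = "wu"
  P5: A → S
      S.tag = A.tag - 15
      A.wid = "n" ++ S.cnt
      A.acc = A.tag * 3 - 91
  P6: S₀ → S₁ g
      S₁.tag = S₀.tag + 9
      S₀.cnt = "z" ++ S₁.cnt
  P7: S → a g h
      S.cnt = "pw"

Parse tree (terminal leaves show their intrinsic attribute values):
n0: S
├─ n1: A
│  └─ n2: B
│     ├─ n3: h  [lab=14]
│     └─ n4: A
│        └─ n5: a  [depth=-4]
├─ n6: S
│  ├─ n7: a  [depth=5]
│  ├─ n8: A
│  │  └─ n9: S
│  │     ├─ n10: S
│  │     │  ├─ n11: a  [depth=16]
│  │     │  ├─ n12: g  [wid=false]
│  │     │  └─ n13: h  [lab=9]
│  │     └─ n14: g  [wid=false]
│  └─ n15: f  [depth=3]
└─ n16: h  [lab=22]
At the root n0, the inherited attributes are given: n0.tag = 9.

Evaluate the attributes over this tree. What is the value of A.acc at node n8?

-1

1. n0.tag = 9  [given at root]
2. n1.tag = 9  [S₀.tag]
3. n2.val = 22  [22]
4. n3.lab = 14  [terminal]
5. n4.tag = 17  [B.val * 2 - 27]
6. n5.depth = -4  [terminal]
7. n4.wid = "kn"  ["kn"]
8. n4.acc = 0  [A.tag - 17]
9. n2.off = true  [h.lab > 13]
10. n1.wid = "qp"  ["qp"]
11. n1.acc = 30  [A.tag * 2 + 12]
12. n6.tag = 30  [len(A.wid) + 28]
13. n7.depth = 5  [terminal]
14. n8.tag = 30  [S.tag + a.depth - 5]
15. n9.tag = 15  [A.tag - 15]
16. n10.tag = 24  [S₀.tag + 9]
17. n11.depth = 16  [terminal]
18. n12.wid = false  [terminal]
19. n13.lab = 9  [terminal]
20. n10.cnt = "pw"  ["pw"]
21. n14.wid = false  [terminal]
22. n9.cnt = "zpw"  ["z" ++ S₁.cnt]
23. n8.wid = "nzpw"  ["n" ++ S.cnt]
24. n8.acc = -1  [A.tag * 3 - 91]
25. n15.depth = 3  [terminal]
26. n6.cnt = "wu"  ["wu"]
27. n16.lab = 22  [terminal]
28. n0.cnt = "zk"  ["zk"]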